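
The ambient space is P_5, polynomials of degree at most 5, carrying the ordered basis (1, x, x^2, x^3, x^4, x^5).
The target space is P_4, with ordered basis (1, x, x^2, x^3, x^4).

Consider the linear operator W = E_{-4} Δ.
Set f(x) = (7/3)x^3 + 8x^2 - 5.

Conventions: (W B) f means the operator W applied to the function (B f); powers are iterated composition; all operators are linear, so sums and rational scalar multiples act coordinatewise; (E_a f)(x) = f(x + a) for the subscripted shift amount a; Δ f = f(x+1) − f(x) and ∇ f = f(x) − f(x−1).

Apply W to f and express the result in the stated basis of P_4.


Δ f = 7x^2 + 23x + 31/3
E_{-4} Δ f = 7x^2 - 33x + 91/3

the result is g(x) = 7x^2 - 33x + 91/3


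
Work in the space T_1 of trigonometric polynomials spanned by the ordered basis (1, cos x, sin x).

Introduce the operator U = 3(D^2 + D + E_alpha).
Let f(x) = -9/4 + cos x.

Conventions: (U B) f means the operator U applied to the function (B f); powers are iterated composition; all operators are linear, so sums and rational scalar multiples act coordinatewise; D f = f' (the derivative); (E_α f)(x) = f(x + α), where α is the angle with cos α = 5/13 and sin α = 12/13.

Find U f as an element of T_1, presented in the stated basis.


g(x) = -27/4 - (24/13)cos x - (75/13)sin x

D f = -sin x
D D f = -cos x
D f = -sin x
E_alpha f = -9/4 + (5/13)cos x - (12/13)sin x
(D^2 + D + E_alpha) f = -9/4 - (8/13)cos x - (25/13)sin x
(3(D^2 + D + E_alpha)) f = -27/4 - (24/13)cos x - (75/13)sin x


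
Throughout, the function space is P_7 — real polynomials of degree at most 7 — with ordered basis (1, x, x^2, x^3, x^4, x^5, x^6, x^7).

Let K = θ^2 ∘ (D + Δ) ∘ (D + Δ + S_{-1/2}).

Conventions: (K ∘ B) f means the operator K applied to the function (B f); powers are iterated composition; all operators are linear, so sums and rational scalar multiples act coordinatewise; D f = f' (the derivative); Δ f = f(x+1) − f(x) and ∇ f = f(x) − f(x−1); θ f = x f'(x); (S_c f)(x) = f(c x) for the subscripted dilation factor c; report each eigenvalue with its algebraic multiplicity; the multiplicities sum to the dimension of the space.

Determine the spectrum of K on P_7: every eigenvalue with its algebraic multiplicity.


λ = 0 (multiplicity 8)

image of 1: 0
image of x: 0
image of x^2: x
image of x^3: -3x^2 + (189/8)x
image of x^4: (9/2)x^3 + (387/2)x^2 + (193/4)x
image of x^5: -5x^4 + (11475/16)x^3 + (1915/4)x^2 + (3515/32)x
image of x^6: (75/16)x^5 + (7695/4)x^4 + (34605/16)x^3 + (21135/16)x^2 + (7683/32)x
image of x^7: -(63/16)x^6 + (537075/128)x^5 + (53725/8)x^4 + (886725/128)x^3 + (107499/32)x^2 + (66297/128)x
the matrix is upper triangular; its diagonal is (0, 0, 0, 0, 0, 0, 0, 0)
for a triangular matrix the eigenvalues are the diagonal entries, with algebraic multiplicity their repetition count


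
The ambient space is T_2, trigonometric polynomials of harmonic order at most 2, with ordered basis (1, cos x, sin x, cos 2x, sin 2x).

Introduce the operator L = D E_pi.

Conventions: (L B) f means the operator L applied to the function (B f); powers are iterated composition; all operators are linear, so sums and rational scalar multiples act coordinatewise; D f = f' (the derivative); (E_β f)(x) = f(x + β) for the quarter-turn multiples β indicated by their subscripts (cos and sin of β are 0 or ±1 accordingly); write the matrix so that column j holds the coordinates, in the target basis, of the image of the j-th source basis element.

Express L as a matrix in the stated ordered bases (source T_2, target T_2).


image of 1: 0
image of cos x: sin x
image of sin x: -cos x
image of cos 2x: -2sin 2x
image of sin 2x: 2cos 2x
each image's coordinates form column j of the matrix

the matrix is [[0, 0, 0, 0, 0]; [0, 0, -1, 0, 0]; [0, 1, 0, 0, 0]; [0, 0, 0, 0, 2]; [0, 0, 0, -2, 0]] (rows listed top to bottom)


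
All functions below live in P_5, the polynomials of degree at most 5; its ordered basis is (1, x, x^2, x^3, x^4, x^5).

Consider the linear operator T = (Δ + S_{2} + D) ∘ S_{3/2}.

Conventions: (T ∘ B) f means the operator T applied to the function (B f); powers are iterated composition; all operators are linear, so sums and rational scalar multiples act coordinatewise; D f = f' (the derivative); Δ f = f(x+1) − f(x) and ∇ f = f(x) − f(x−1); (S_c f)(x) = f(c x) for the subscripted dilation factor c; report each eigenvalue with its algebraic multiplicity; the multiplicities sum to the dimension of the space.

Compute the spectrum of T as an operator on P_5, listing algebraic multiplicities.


image of 1: 1
image of x: 3x + 3
image of x^2: 9x^2 + 9x + 9/4
image of x^3: 27x^3 + (81/4)x^2 + (81/8)x + 27/8
image of x^4: 81x^4 + (81/2)x^3 + (243/8)x^2 + (81/4)x + 81/16
image of x^5: 243x^5 + (1215/16)x^4 + (1215/16)x^3 + (1215/16)x^2 + (1215/32)x + 243/32
the matrix is upper triangular; its diagonal is (1, 3, 9, 27, 81, 243)
for a triangular matrix the eigenvalues are the diagonal entries, with algebraic multiplicity their repetition count

λ = 1 (multiplicity 1), λ = 3 (multiplicity 1), λ = 9 (multiplicity 1), λ = 27 (multiplicity 1), λ = 81 (multiplicity 1), λ = 243 (multiplicity 1)


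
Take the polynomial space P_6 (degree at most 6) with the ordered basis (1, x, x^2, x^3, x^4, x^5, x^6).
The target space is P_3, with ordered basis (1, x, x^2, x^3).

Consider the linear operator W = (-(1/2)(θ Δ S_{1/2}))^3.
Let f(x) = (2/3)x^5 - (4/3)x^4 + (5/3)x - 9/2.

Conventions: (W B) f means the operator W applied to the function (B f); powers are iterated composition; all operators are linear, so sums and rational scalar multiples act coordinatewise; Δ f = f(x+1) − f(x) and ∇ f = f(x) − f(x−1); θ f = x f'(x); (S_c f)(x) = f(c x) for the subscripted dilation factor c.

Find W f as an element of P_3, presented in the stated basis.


S_{1/2} f = (1/48)x^5 - (1/12)x^4 + (5/6)x - 9/2
Δ S_{1/2} f = (5/48)x^4 - (1/8)x^3 - (7/24)x^2 - (11/48)x + 37/48
θ Δ S_{1/2} f = (5/12)x^4 - (3/8)x^3 - (7/12)x^2 - (11/48)x
(-(1/2)(θ Δ S_{1/2})) f = -(5/24)x^4 + (3/16)x^3 + (7/24)x^2 + (11/96)x
S_{1/2} (-(1/2)(θ Δ S_{1/2})) f = -(5/384)x^4 + (3/128)x^3 + (7/96)x^2 + (11/192)x
Δ S_{1/2} (-(1/2)(θ Δ S_{1/2})) f = -(5/96)x^3 - (1/128)x^2 + (21/128)x + 9/64
θ Δ S_{1/2} (-(1/2)(θ Δ S_{1/2})) f = -(5/32)x^3 - (1/64)x^2 + (21/128)x
(-(1/2)(θ Δ S_{1/2})) (-(1/2)(θ Δ S_{1/2})) f = (5/64)x^3 + (1/128)x^2 - (21/256)x
S_{1/2} (-(1/2)(θ Δ S_{1/2})) (-(1/2)(θ Δ S_{1/2})) f = (5/512)x^3 + (1/512)x^2 - (21/512)x
Δ S_{1/2} (-(1/2)(θ Δ S_{1/2})) (-(1/2)(θ Δ S_{1/2})) f = (15/512)x^2 + (17/512)x - 15/512
θ Δ S_{1/2} (-(1/2)(θ Δ S_{1/2})) (-(1/2)(θ Δ S_{1/2})) f = (15/256)x^2 + (17/512)x
(-(1/2)(θ Δ S_{1/2})) (-(1/2)(θ Δ S_{1/2})) (-(1/2)(θ Δ S_{1/2})) f = -(15/512)x^2 - (17/1024)x

g(x) = -(15/512)x^2 - (17/1024)x


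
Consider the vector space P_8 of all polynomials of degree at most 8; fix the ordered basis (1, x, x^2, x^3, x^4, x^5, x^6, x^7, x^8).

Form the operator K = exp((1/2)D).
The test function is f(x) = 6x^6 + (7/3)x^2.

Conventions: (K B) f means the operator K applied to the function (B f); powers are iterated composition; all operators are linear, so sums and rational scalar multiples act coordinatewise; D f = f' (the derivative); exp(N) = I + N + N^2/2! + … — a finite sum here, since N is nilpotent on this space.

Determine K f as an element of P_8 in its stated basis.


the result is g(x) = 6x^6 + 18x^5 + (45/2)x^4 + 15x^3 + (191/24)x^2 + (83/24)x + 65/96

order-1 term: 18x^5 + (7/3)x
order-2 term: (45/2)x^4 + 7/12
order-3 term: 15x^3
order-4 term: (45/8)x^2
order-5 term: (9/8)x
order-6 term: 3/32
the series for exp((1/2)D) f terminates at order 6
exp((1/2)D) f = 6x^6 + 18x^5 + (45/2)x^4 + 15x^3 + (191/24)x^2 + (83/24)x + 65/96


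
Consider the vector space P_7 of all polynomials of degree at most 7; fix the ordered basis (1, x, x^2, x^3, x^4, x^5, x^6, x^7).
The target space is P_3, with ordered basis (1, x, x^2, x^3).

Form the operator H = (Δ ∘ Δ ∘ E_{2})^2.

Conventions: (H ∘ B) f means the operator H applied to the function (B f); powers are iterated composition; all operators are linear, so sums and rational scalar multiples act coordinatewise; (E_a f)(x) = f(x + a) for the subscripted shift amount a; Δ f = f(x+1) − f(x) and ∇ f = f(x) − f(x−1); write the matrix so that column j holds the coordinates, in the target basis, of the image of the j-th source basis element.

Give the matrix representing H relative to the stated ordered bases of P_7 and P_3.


the matrix is [[0, 0, 0, 0, 24, 720, 13080, 186480]; [0, 0, 0, 0, 0, 120, 4320, 91560]; [0, 0, 0, 0, 0, 0, 360, 15120]; [0, 0, 0, 0, 0, 0, 0, 840]] (rows listed top to bottom)

image of 1: 0
image of x: 0
image of x^2: 0
image of x^3: 0
image of x^4: 24
image of x^5: 120x + 720
image of x^6: 360x^2 + 4320x + 13080
image of x^7: 840x^3 + 15120x^2 + 91560x + 186480
each image's coordinates form column j of the matrix


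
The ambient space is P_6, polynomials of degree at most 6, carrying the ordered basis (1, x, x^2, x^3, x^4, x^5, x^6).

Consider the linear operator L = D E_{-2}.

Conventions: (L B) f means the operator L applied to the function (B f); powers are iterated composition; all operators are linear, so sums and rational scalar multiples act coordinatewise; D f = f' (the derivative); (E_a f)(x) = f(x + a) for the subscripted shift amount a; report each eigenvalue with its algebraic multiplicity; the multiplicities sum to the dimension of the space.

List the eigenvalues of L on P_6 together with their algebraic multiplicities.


λ = 0 (multiplicity 7)

image of 1: 0
image of x: 1
image of x^2: 2x - 4
image of x^3: 3x^2 - 12x + 12
image of x^4: 4x^3 - 24x^2 + 48x - 32
image of x^5: 5x^4 - 40x^3 + 120x^2 - 160x + 80
image of x^6: 6x^5 - 60x^4 + 240x^3 - 480x^2 + 480x - 192
the matrix is upper triangular; its diagonal is (0, 0, 0, 0, 0, 0, 0)
for a triangular matrix the eigenvalues are the diagonal entries, with algebraic multiplicity their repetition count


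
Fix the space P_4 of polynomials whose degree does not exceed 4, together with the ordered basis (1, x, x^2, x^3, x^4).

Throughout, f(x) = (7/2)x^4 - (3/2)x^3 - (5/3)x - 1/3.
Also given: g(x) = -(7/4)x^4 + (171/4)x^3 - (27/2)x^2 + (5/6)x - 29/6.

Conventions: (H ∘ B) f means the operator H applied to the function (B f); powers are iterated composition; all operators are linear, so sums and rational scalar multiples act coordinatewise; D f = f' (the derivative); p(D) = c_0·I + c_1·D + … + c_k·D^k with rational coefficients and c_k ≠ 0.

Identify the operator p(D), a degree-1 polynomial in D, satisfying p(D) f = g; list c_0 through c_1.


c_0 = -1/2, c_1 = 3

D^0 f = (7/2)x^4 - (3/2)x^3 - (5/3)x - 1/3
D^1 f = 14x^3 - (9/2)x^2 - 5/3
matching coefficients of g against c_0 f + c_1 Df + … from the top degree down determines the c_i
solution: c_0 = -1/2, c_1 = 3


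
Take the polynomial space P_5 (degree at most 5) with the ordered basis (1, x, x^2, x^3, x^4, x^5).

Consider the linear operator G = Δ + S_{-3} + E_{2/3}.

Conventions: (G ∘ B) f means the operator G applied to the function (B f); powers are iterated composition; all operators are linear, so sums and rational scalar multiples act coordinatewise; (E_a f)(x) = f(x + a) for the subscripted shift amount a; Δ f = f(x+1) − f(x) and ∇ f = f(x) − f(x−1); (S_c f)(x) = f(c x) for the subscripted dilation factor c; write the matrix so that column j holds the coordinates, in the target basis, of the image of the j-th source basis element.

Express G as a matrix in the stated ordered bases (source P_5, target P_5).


image of 1: 2
image of x: -2x + 5/3
image of x^2: 10x^2 + (10/3)x + 13/9
image of x^3: -26x^3 + 5x^2 + (13/3)x + 35/27
image of x^4: 82x^4 + (20/3)x^3 + (26/3)x^2 + (140/27)x + 97/81
image of x^5: -242x^5 + (25/3)x^4 + (130/9)x^3 + (350/27)x^2 + (485/81)x + 275/243
each image's coordinates form column j of the matrix

the matrix is [[2, 5/3, 13/9, 35/27, 97/81, 275/243]; [0, -2, 10/3, 13/3, 140/27, 485/81]; [0, 0, 10, 5, 26/3, 350/27]; [0, 0, 0, -26, 20/3, 130/9]; [0, 0, 0, 0, 82, 25/3]; [0, 0, 0, 0, 0, -242]] (rows listed top to bottom)


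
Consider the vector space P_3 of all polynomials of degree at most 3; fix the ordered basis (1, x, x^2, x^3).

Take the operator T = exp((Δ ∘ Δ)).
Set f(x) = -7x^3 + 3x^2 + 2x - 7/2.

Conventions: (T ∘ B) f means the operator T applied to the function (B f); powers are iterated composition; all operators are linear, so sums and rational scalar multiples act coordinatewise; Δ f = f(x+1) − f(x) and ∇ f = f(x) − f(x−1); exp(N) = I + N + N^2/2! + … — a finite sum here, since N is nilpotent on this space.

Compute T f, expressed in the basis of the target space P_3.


order-1 term: -42x - 36
the series for exp((Δ ∘ Δ)) f terminates at order 1
exp((Δ ∘ Δ)) f = -7x^3 + 3x^2 - 40x - 79/2

the image equals g(x) = -7x^3 + 3x^2 - 40x - 79/2


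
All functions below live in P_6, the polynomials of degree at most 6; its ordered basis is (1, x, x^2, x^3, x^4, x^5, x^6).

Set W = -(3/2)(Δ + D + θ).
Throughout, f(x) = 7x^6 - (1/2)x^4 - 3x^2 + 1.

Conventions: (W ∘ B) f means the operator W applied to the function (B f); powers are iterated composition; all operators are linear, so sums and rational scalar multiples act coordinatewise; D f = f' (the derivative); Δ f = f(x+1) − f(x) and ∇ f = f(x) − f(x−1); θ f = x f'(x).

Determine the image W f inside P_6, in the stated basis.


the image equals g(x) = -63x^6 - 126x^5 - (309/2)x^4 - 204x^3 - 144x^2 - 42x - 21/4

Δ f = 42x^5 + 105x^4 + 138x^3 + 102x^2 + 34x + 7/2
D f = 42x^5 - 2x^3 - 6x
θ f = 42x^6 - 2x^4 - 6x^2
(Δ + D + θ) f = 42x^6 + 84x^5 + 103x^4 + 136x^3 + 96x^2 + 28x + 7/2
(-(3/2)(Δ + D + θ)) f = -63x^6 - 126x^5 - (309/2)x^4 - 204x^3 - 144x^2 - 42x - 21/4


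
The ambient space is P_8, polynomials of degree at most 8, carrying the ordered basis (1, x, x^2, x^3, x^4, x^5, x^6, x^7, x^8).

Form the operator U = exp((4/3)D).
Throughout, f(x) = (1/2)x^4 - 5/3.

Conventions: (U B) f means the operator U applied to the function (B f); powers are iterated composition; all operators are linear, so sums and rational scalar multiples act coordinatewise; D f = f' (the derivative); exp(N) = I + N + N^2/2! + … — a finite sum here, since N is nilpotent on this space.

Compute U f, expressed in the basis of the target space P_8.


order-1 term: (8/3)x^3
order-2 term: (16/3)x^2
order-3 term: (128/27)x
order-4 term: 128/81
the series for exp((4/3)D) f terminates at order 4
exp((4/3)D) f = (1/2)x^4 + (8/3)x^3 + (16/3)x^2 + (128/27)x - 7/81

the image equals g(x) = (1/2)x^4 + (8/3)x^3 + (16/3)x^2 + (128/27)x - 7/81


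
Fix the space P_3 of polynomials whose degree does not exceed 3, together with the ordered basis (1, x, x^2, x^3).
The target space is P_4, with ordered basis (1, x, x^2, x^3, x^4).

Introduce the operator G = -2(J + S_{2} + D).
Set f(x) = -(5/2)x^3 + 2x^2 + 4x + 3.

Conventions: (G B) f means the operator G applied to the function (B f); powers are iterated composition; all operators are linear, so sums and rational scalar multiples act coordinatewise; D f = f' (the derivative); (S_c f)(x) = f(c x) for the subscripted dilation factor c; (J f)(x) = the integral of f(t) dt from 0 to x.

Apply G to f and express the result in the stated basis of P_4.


J f = -(5/8)x^4 + (2/3)x^3 + 2x^2 + 3x
S_{2} f = -20x^3 + 8x^2 + 8x + 3
D f = -(15/2)x^2 + 4x + 4
(J + S_{2} + D) f = -(5/8)x^4 - (58/3)x^3 + (5/2)x^2 + 15x + 7
(-2(J + S_{2} + D)) f = (5/4)x^4 + (116/3)x^3 - 5x^2 - 30x - 14

g(x) = (5/4)x^4 + (116/3)x^3 - 5x^2 - 30x - 14


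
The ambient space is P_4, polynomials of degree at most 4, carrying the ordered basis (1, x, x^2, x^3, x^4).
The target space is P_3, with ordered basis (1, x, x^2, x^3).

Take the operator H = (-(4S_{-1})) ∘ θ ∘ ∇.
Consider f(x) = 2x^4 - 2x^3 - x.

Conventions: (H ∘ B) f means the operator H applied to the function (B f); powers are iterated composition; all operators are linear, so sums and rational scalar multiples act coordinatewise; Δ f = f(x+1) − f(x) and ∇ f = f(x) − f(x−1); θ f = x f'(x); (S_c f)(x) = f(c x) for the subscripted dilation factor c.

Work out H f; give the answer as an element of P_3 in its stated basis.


the image equals g(x) = 96x^3 + 144x^2 + 56x

∇ f = 8x^3 - 18x^2 + 14x - 5
θ ∇ f = 24x^3 - 36x^2 + 14x
S_{-1} θ ∇ f = -24x^3 - 36x^2 - 14x
(4S_{-1}) θ ∇ f = -96x^3 - 144x^2 - 56x
(-(4S_{-1})) θ ∇ f = 96x^3 + 144x^2 + 56x


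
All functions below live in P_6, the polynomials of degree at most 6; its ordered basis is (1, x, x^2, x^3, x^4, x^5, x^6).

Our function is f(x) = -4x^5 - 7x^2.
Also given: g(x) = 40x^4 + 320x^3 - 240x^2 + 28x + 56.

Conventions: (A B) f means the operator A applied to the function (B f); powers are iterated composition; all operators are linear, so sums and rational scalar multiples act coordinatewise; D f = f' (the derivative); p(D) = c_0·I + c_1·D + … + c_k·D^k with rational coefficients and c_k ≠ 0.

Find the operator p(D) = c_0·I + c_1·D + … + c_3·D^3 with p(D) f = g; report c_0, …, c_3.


c_0 = 0, c_1 = -2, c_2 = -4, c_3 = 1

D^0 f = -4x^5 - 7x^2
D^1 f = -20x^4 - 14x
D^2 f = -80x^3 - 14
D^3 f = -240x^2
matching coefficients of g against c_0 f + c_1 Df + … from the top degree down determines the c_i
solution: c_0 = 0, c_1 = -2, c_2 = -4, c_3 = 1


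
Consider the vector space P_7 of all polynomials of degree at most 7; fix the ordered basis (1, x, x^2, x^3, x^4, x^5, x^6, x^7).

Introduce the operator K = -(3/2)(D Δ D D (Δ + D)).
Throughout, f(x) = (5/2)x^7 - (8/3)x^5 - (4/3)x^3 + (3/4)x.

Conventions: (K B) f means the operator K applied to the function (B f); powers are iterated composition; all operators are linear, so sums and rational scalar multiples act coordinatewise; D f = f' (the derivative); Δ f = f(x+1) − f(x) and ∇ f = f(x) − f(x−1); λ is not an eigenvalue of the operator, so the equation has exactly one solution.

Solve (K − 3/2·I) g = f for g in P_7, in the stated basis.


write g with unknown coordinates in the stated basis and equate coefficients in (K − 3/2·I) g = f
solving from the highest basis element down gives g = -(5/3)x^7 + (16/9)x^5 + (8/9)x^3 + 8400x^2 + (25199/2)x + 17620/3
check: K g = 12600x^2 + 18900x + 8810
so K g − 3/2·g = (5/2)x^7 - (8/3)x^5 - (4/3)x^3 + (3/4)x = f ✓

g(x) = -(5/3)x^7 + (16/9)x^5 + (8/9)x^3 + 8400x^2 + (25199/2)x + 17620/3


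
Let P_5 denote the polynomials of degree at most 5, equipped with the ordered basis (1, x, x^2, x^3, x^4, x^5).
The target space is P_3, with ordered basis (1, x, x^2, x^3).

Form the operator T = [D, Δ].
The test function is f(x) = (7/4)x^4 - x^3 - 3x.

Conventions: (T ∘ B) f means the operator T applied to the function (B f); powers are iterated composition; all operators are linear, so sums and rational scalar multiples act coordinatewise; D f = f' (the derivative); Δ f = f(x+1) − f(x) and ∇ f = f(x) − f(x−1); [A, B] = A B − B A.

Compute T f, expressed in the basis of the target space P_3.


the result is g(x) = 0

Δ f = 7x^3 + (15/2)x^2 + 4x - 9/4
D Δ f = 21x^2 + 15x + 4
D f = 7x^3 - 3x^2 - 3
Δ D f = 21x^2 + 15x + 4
[D, Δ] f = 0


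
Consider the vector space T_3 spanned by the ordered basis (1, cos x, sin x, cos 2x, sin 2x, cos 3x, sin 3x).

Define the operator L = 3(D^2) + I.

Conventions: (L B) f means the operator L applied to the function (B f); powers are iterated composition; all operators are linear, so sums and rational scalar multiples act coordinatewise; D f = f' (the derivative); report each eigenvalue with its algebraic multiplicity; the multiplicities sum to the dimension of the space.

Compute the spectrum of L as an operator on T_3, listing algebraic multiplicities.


image of 1: 1
image of cos x: -2cos x
image of sin x: -2sin x
image of cos 2x: -11cos 2x
image of sin 2x: -11sin 2x
image of cos 3x: -26cos 3x
image of sin 3x: -26sin 3x
the matrix is diagonal; its diagonal is (1, -2, -2, -11, -11, -26, -26)
for a triangular matrix the eigenvalues are the diagonal entries, with algebraic multiplicity their repetition count

λ = -26 (multiplicity 2), λ = -11 (multiplicity 2), λ = -2 (multiplicity 2), λ = 1 (multiplicity 1)


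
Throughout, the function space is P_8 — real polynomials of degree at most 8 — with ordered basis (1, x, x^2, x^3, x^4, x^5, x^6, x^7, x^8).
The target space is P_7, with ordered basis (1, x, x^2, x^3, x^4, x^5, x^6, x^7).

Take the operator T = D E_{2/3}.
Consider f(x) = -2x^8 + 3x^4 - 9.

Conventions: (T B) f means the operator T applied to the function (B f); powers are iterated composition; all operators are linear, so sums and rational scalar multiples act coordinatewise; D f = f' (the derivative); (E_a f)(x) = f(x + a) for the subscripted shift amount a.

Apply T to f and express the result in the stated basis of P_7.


the result is g(x) = -16x^7 - (224/3)x^6 - (448/3)x^5 - (4480/27)x^4 - (7988/81)x^3 - (1640/81)x^2 + (4496/729)x + 5728/2187

E_{2/3} f = -2x^8 - (32/3)x^7 - (224/9)x^6 - (896/27)x^5 - (1997/81)x^4 - (1640/243)x^3 + (2248/729)x^2 + (5728/2187)x - 55673/6561
D E_{2/3} f = -16x^7 - (224/3)x^6 - (448/3)x^5 - (4480/27)x^4 - (7988/81)x^3 - (1640/81)x^2 + (4496/729)x + 5728/2187


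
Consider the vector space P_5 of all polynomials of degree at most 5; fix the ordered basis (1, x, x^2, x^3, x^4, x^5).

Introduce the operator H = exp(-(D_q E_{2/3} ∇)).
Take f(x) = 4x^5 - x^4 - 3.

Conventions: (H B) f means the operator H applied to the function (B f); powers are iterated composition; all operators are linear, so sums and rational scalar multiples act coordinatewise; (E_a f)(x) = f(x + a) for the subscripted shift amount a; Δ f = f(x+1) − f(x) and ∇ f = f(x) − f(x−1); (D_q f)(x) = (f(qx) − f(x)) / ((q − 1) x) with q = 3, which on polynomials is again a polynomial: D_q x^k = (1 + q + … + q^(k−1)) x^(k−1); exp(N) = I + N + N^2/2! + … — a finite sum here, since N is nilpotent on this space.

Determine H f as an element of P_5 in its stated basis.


the image equals g(x) = 4x^5 - x^4 - 800x^3 - (364/3)x^2 + (14264/3)x + 13931/27

order-1 term: -800x^3 - (364/3)x^2 - (136/3)x - 64/27
order-2 term: 4800x + 1564/3
the series for exp(-(D_q E_{2/3} ∇)) f terminates at order 2
exp(-(D_q E_{2/3} ∇)) f = 4x^5 - x^4 - 800x^3 - (364/3)x^2 + (14264/3)x + 13931/27


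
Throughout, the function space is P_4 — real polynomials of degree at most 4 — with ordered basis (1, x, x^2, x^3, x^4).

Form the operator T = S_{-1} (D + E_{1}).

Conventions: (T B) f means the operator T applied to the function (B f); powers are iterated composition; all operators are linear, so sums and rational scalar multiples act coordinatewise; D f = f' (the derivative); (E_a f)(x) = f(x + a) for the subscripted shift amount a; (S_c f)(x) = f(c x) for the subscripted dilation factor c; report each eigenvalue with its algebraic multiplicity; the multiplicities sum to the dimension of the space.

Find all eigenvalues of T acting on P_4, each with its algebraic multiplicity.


λ = -1 (multiplicity 2), λ = 1 (multiplicity 3)

image of 1: 1
image of x: -x + 2
image of x^2: x^2 - 4x + 1
image of x^3: -x^3 + 6x^2 - 3x + 1
image of x^4: x^4 - 8x^3 + 6x^2 - 4x + 1
the matrix is upper triangular; its diagonal is (1, -1, 1, -1, 1)
for a triangular matrix the eigenvalues are the diagonal entries, with algebraic multiplicity their repetition count


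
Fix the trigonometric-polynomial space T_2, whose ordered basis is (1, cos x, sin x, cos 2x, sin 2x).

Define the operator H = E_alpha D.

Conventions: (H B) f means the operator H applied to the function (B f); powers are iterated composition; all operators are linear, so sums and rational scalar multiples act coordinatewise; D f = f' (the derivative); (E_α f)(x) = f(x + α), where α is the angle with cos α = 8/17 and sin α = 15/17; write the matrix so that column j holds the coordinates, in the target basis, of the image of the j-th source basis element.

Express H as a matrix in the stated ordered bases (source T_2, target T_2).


image of 1: 0
image of cos x: -(15/17)cos x - (8/17)sin x
image of sin x: (8/17)cos x - (15/17)sin x
image of cos 2x: -(480/289)cos 2x + (322/289)sin 2x
image of sin 2x: -(322/289)cos 2x - (480/289)sin 2x
each image's coordinates form column j of the matrix

the matrix is [[0, 0, 0, 0, 0]; [0, -15/17, 8/17, 0, 0]; [0, -8/17, -15/17, 0, 0]; [0, 0, 0, -480/289, -322/289]; [0, 0, 0, 322/289, -480/289]] (rows listed top to bottom)


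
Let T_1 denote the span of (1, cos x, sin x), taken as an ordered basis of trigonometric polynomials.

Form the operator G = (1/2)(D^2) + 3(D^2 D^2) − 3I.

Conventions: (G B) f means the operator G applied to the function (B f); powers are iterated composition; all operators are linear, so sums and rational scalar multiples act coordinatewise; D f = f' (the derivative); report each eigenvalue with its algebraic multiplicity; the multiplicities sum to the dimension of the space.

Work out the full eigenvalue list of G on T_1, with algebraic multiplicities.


image of 1: -3
image of cos x: -(1/2)cos x
image of sin x: -(1/2)sin x
the matrix is diagonal; its diagonal is (-3, -1/2, -1/2)
for a triangular matrix the eigenvalues are the diagonal entries, with algebraic multiplicity their repetition count

λ = -3 (multiplicity 1), λ = -1/2 (multiplicity 2)


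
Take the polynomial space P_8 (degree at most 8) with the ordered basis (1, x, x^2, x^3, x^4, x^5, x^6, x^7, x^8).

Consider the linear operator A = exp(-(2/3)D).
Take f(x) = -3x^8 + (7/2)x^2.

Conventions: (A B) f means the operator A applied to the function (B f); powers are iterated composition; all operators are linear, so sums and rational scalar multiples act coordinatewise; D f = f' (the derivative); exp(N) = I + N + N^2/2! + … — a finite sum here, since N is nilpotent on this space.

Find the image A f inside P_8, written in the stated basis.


g(x) = -3x^8 + 16x^7 - (112/3)x^6 + (448/9)x^5 - (1120/27)x^4 + (1792/81)x^3 - (1883/486)x^2 - (2378/729)x + 3146/2187

order-1 term: 16x^7 - (14/3)x
order-2 term: -(112/3)x^6 + 14/9
order-3 term: (448/9)x^5
order-4 term: -(1120/27)x^4
order-5 term: (1792/81)x^3
order-6 term: -(1792/243)x^2
order-7 term: (1024/729)x
order-8 term: -256/2187
the series for exp(-(2/3)D) f terminates at order 8
exp(-(2/3)D) f = -3x^8 + 16x^7 - (112/3)x^6 + (448/9)x^5 - (1120/27)x^4 + (1792/81)x^3 - (1883/486)x^2 - (2378/729)x + 3146/2187


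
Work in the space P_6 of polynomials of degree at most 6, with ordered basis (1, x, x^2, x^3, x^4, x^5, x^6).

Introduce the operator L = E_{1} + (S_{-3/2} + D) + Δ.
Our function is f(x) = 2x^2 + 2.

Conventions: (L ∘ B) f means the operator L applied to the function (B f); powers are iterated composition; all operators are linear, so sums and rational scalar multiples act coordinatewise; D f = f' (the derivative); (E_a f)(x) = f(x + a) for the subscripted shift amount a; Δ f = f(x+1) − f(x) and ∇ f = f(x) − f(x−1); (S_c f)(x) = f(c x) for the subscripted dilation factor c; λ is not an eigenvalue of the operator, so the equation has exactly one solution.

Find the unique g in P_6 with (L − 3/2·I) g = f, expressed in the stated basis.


g(x) = (8/7)x^2 + (24/7)x - 148/7

write g with unknown coordinates in the stated basis and equate coefficients in (L − 3/2·I) g = f
solving from the highest basis element down gives g = (8/7)x^2 + (24/7)x - 148/7
check: L g = (26/7)x^2 + (36/7)x - 208/7
so L g − 3/2·g = 2x^2 + 2 = f ✓


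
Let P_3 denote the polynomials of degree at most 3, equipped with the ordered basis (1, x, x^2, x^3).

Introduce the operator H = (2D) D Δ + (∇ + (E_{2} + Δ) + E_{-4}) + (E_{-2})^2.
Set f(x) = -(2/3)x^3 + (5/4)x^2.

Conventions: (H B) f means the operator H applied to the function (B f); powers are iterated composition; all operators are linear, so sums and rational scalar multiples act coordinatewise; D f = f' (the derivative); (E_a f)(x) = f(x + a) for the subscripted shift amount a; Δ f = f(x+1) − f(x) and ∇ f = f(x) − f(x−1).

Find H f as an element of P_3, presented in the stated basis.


Δ f = -2x^2 + (1/2)x + 7/12
D Δ f = -4x + 1/2
D (D Δ) f = -4
(2D) (D Δ) f = -8
∇ f = -2x^2 + (9/2)x - 23/12
E_{2} f = -(2/3)x^3 - (11/4)x^2 - 3x - 1/3
Δ f = -2x^2 + (1/2)x + 7/12
(E_{2} + Δ) f = -(2/3)x^3 - (19/4)x^2 - (5/2)x + 1/4
E_{-4} f = -(2/3)x^3 + (37/4)x^2 - 42x + 188/3
(∇ + (E_{2} + Δ) + E_{-4}) f = -(4/3)x^3 + (5/2)x^2 - 40x + 61
E_{-2} f = -(2/3)x^3 + (21/4)x^2 - 13x + 31/3
E_{-2} E_{-2} f = -(2/3)x^3 + (37/4)x^2 - 42x + 188/3
((2D) D Δ + (∇ + (E_{2} + Δ) + E_{-4}) + (E_{-2})^2) f = -2x^3 + (47/4)x^2 - 82x + 347/3

g(x) = -2x^3 + (47/4)x^2 - 82x + 347/3


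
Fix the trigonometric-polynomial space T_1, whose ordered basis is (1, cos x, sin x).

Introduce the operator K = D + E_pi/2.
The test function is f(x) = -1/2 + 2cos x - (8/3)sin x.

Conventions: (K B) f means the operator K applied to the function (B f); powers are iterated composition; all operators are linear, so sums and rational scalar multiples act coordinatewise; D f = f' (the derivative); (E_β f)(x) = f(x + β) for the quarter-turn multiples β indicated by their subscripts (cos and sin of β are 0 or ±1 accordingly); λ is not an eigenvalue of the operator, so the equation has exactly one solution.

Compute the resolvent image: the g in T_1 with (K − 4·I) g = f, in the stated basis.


write g with unknown coordinates in the stated basis and equate coefficients in (K − 4·I) g = f
solving from the highest basis element down gives g = 1/6 - (2/15)cos x + (11/15)sin x
check: K g = 1/6 + (22/15)cos x + (4/15)sin x
so K g − 4·g = -1/2 + 2cos x - (8/3)sin x = f ✓

the image equals g(x) = 1/6 - (2/15)cos x + (11/15)sin x


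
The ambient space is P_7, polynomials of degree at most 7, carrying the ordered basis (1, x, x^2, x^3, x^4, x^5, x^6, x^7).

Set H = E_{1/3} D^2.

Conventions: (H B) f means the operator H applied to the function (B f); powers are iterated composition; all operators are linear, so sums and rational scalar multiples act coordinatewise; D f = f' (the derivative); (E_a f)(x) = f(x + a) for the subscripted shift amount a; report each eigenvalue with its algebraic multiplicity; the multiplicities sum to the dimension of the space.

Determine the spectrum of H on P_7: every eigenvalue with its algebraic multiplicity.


image of 1: 0
image of x: 0
image of x^2: 2
image of x^3: 6x + 2
image of x^4: 12x^2 + 8x + 4/3
image of x^5: 20x^3 + 20x^2 + (20/3)x + 20/27
image of x^6: 30x^4 + 40x^3 + 20x^2 + (40/9)x + 10/27
image of x^7: 42x^5 + 70x^4 + (140/3)x^3 + (140/9)x^2 + (70/27)x + 14/81
the matrix is upper triangular; its diagonal is (0, 0, 0, 0, 0, 0, 0, 0)
for a triangular matrix the eigenvalues are the diagonal entries, with algebraic multiplicity their repetition count

λ = 0 (multiplicity 8)


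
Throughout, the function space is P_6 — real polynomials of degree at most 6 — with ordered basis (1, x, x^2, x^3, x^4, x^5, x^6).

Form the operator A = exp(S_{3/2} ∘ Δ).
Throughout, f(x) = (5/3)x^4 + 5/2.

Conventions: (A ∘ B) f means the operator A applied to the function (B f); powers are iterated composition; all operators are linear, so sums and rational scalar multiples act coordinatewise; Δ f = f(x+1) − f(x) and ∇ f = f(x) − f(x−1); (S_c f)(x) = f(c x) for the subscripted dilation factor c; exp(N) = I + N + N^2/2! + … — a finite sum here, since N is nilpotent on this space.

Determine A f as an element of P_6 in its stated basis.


order-1 term: (45/2)x^3 + (45/2)x^2 + 10x + 5/3
order-2 term: (1215/16)x^2 + (675/8)x + 55/2
order-3 term: (1215/16)x + 855/16
order-4 term: 1215/64
the series for exp(S_{3/2} ∘ Δ) f terminates at order 4
exp(S_{3/2} ∘ Δ) f = (5/3)x^4 + (45/2)x^3 + (1575/16)x^2 + (2725/16)x + 19985/192

g(x) = (5/3)x^4 + (45/2)x^3 + (1575/16)x^2 + (2725/16)x + 19985/192


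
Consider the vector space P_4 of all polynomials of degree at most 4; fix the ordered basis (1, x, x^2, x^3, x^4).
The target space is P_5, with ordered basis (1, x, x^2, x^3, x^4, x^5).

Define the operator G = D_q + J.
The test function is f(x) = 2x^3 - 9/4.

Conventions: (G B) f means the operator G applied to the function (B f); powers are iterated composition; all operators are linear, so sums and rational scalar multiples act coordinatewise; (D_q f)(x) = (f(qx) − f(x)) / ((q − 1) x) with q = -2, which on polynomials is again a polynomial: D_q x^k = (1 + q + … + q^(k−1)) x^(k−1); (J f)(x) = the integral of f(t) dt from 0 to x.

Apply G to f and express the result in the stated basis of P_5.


g(x) = (1/2)x^4 + 6x^2 - (9/4)x

D_q f = 6x^2
J f = (1/2)x^4 - (9/4)x
(D_q + J) f = (1/2)x^4 + 6x^2 - (9/4)x


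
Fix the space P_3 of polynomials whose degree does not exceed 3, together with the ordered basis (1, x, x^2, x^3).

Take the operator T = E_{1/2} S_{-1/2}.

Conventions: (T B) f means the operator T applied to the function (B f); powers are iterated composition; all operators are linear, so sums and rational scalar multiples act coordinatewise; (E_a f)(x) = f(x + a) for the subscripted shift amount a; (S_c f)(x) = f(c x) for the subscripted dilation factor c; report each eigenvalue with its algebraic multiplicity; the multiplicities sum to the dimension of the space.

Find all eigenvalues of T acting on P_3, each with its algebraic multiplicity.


λ = -1/2 (multiplicity 1), λ = -1/8 (multiplicity 1), λ = 1/4 (multiplicity 1), λ = 1 (multiplicity 1)

image of 1: 1
image of x: -(1/2)x - 1/4
image of x^2: (1/4)x^2 + (1/4)x + 1/16
image of x^3: -(1/8)x^3 - (3/16)x^2 - (3/32)x - 1/64
the matrix is upper triangular; its diagonal is (1, -1/2, 1/4, -1/8)
for a triangular matrix the eigenvalues are the diagonal entries, with algebraic multiplicity their repetition count


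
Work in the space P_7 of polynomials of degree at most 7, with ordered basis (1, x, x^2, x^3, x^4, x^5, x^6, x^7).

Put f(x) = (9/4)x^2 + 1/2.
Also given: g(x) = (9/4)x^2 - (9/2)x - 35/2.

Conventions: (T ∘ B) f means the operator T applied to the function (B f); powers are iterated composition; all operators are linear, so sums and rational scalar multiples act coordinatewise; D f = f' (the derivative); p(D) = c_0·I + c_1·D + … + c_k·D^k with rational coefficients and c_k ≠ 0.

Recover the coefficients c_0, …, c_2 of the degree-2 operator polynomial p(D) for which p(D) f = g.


D^0 f = (9/4)x^2 + 1/2
D^1 f = (9/2)x
D^2 f = 9/2
matching coefficients of g against c_0 f + c_1 Df + … from the top degree down determines the c_i
solution: c_0 = 1, c_1 = -1, c_2 = -4

c_0 = 1, c_1 = -1, c_2 = -4


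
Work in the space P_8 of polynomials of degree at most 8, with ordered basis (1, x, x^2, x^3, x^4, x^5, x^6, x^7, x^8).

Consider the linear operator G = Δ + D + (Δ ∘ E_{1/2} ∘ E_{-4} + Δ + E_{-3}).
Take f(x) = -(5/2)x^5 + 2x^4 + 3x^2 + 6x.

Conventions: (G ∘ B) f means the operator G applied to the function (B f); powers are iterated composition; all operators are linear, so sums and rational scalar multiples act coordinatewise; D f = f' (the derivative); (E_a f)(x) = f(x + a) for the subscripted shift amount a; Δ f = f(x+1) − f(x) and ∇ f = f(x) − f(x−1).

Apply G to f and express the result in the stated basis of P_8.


Δ f = -(25/2)x^4 - 17x^3 - 13x^2 + (3/2)x + 17/2
D f = -(25/2)x^4 + 8x^3 + 6x + 6
E_{-4} f = -(5/2)x^5 + 52x^4 - 432x^3 + 1795x^2 - 3730x + 3096
E_{1/2} E_{-4} f = -(5/2)x^5 + (183/4)x^4 - (1337/4)x^3 + (9775/8)x^2 - (71481/32)x + 104251/64
Δ E_{1/2} E_{-4} f = -(25/2)x^4 + 158x^3 - (3013/4)x^2 + (3223/2)x - 41693/32
Δ f = -(25/2)x^4 - 17x^3 - 13x^2 + (3/2)x + 17/2
E_{-3} f = -(5/2)x^5 + (79/2)x^4 - 249x^3 + 786x^2 - (2481/2)x + 1557/2
(Δ ∘ E_{1/2} ∘ E_{-4} + Δ + E_{-3}) f = -(5/2)x^5 + (29/2)x^4 - 108x^3 + (79/4)x^2 + (745/2)x - 16509/32
(Δ + D + (Δ ∘ E_{1/2} ∘ E_{-4} + Δ + E_{-3})) f = -(5/2)x^5 - (21/2)x^4 - 117x^3 + (27/4)x^2 + 380x - 16045/32

g(x) = -(5/2)x^5 - (21/2)x^4 - 117x^3 + (27/4)x^2 + 380x - 16045/32


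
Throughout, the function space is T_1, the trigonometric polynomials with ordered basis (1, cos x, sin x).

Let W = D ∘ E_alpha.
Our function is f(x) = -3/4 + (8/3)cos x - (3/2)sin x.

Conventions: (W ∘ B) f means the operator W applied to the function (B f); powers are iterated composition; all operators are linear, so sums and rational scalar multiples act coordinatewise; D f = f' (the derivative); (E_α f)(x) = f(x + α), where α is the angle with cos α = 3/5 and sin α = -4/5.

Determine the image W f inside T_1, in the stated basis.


E_alpha f = -3/4 + (14/5)cos x + (37/30)sin x
D E_alpha f = (37/30)cos x - (14/5)sin x

the result is g(x) = (37/30)cos x - (14/5)sin x


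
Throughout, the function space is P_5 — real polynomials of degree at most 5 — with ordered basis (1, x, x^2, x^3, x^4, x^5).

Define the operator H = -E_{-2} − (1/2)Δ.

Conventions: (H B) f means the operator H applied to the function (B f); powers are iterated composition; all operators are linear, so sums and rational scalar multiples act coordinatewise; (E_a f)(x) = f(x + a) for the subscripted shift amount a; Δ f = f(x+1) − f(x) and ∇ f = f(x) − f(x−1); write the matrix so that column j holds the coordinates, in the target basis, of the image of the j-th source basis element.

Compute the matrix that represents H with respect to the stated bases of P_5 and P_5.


the matrix is [[-1, 3/2, -9/2, 15/2, -33/2, 63/2]; [0, -1, 3, -27/2, 30, -165/2]; [0, 0, -1, 9/2, -27, 75]; [0, 0, 0, -1, 6, -45]; [0, 0, 0, 0, -1, 15/2]; [0, 0, 0, 0, 0, -1]] (rows listed top to bottom)

image of 1: -1
image of x: -x + 3/2
image of x^2: -x^2 + 3x - 9/2
image of x^3: -x^3 + (9/2)x^2 - (27/2)x + 15/2
image of x^4: -x^4 + 6x^3 - 27x^2 + 30x - 33/2
image of x^5: -x^5 + (15/2)x^4 - 45x^3 + 75x^2 - (165/2)x + 63/2
each image's coordinates form column j of the matrix


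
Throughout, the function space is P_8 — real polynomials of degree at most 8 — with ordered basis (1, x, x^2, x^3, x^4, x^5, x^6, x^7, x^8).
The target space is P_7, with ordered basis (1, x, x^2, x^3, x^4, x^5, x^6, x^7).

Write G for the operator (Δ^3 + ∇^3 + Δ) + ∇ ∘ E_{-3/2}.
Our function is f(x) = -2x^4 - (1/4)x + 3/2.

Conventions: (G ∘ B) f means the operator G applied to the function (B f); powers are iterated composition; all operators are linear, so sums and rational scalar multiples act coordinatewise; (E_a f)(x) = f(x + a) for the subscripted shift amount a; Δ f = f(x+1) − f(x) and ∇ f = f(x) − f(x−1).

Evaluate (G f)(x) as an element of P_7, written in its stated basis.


the image equals g(x) = -16x^3 + 36x^2 - 202x + 131/2

Δ f = -8x^3 - 12x^2 - 8x - 9/4
Δ Δ f = -24x^2 - 48x - 28
Δ Δ Δ f = -48x - 72
∇ f = -8x^3 + 12x^2 - 8x + 7/4
∇ ∇ f = -24x^2 + 48x - 28
∇ ∇ ∇ f = -48x + 72
Δ f = -8x^3 - 12x^2 - 8x - 9/4
(Δ^3 + ∇^3 + Δ) f = -8x^3 - 12x^2 - 104x - 9/4
E_{-3/2} f = -2x^4 + 12x^3 - 27x^2 + (107/4)x - 33/4
∇ E_{-3/2} f = -8x^3 + 48x^2 - 98x + 271/4
((Δ^3 + ∇^3 + Δ) + ∇ ∘ E_{-3/2}) f = -16x^3 + 36x^2 - 202x + 131/2


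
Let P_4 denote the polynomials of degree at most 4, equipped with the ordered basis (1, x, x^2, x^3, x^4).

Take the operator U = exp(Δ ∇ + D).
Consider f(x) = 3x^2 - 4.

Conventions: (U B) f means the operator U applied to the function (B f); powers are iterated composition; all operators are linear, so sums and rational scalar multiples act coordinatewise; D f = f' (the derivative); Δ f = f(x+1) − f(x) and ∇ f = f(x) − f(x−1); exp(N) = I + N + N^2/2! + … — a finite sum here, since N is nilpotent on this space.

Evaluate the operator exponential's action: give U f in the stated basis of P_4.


order-1 term: 6x + 6
order-2 term: 3
the series for exp(Δ ∇ + D) f terminates at order 2
exp(Δ ∇ + D) f = 3x^2 + 6x + 5

the image equals g(x) = 3x^2 + 6x + 5


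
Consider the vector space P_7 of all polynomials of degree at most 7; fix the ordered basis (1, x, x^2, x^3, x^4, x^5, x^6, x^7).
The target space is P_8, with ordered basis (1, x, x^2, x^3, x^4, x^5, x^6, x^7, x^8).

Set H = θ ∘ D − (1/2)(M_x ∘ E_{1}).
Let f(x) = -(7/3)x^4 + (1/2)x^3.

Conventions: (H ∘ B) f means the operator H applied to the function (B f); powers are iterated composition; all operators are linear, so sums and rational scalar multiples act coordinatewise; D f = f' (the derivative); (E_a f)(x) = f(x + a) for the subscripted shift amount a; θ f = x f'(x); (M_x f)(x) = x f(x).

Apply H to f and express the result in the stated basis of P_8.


g(x) = (7/6)x^5 + (53/12)x^4 - (87/4)x^3 + (83/12)x^2 + (11/12)x

D f = -(28/3)x^3 + (3/2)x^2
θ D f = -28x^3 + 3x^2
E_{1} f = -(7/3)x^4 - (53/6)x^3 - (25/2)x^2 - (47/6)x - 11/6
M_x E_{1} f = -(7/3)x^5 - (53/6)x^4 - (25/2)x^3 - (47/6)x^2 - (11/6)x
(-(1/2)(M_x ∘ E_{1})) f = (7/6)x^5 + (53/12)x^4 + (25/4)x^3 + (47/12)x^2 + (11/12)x
(θ ∘ D − (1/2)(M_x ∘ E_{1})) f = (7/6)x^5 + (53/12)x^4 - (87/4)x^3 + (83/12)x^2 + (11/12)x
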